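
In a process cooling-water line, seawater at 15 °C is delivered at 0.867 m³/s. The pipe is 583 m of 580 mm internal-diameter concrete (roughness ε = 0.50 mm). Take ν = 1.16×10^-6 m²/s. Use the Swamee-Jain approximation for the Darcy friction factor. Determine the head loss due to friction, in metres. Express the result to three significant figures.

V = 4Q/(πD²) = 4·0.867/(π·0.580²) = 3.282 m/s
Re = VD/ν = 3.282·0.580/1.16×10^-6 = 1.64×10^6 → turbulent
ε/D = 0.50/580 = 8.62×10^-4
Swamee-Jain: f = 0.01922
h_f = f(L/D)V²/(2g) = 0.01922·(583/0.580)·3.282²/(2·9.81) = 10.61 m

h_f ≈ 10.6 m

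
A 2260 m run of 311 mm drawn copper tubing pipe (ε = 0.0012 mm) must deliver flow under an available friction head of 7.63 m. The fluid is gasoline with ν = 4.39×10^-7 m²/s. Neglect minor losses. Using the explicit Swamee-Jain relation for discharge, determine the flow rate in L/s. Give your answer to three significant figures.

Swamee-Jain (Type II): Q = -0.965·√(gD⁵h_f/L)·ln[ε/(3.7D) + √(3.17ν²L/(gD³h_f))]
√(gD⁵h_f/L) = √(9.81·0.311⁵·7.63/2260) = 0.009816
ε/(3.7D) = 1.04×10^-6; √(3.17ν²L/(gD³h_f)) = 2.48×10^-5
Q = -0.965·0.009816·ln(2.581×10^-5) = 0.1001 m³/s
Check: V = 1.32 m/s, Re = 9.33×10^5, f = 0.01184, h_f = 7.61 m ≈ 7.63 m ✓

Q ≈ 100 L/s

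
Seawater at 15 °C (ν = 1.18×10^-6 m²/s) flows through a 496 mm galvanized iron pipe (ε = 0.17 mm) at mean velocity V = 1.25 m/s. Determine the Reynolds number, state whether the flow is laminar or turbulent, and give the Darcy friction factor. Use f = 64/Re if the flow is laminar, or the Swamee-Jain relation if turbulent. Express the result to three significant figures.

Re ≈ 5.25×10^5; turbulent; f ≈ 0.0167

Re = VD/ν = 1.250·0.496/1.18×10^-6 = 5.25×10^5
Re > 4000 → turbulent; ε/D = 3.43×10^-4
Swamee-Jain: f = 0.01665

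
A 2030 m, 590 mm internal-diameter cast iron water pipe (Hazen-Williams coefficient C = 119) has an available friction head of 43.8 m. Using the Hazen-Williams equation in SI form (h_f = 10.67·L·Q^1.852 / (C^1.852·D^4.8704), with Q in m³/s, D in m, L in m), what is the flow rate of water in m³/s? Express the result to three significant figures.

Q ≈ 1.04 m³/s

Rearranging: Q = [h_f·C^1.852·D^4.8704 / (10.67·L)]^(1/1.852)
Q = [43.8·119^1.852·0.590^4.8704 / (10.67·2030)]^0.540 = 1.043 m³/s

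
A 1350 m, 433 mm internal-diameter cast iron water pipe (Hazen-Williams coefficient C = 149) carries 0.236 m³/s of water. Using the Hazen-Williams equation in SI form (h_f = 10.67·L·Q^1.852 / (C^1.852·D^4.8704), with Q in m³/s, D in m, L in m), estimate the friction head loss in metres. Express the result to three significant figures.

h_f = 10.67·1350·0.236^1.852 / (149^1.852·0.433^4.8704) = 5.531 m

h_f ≈ 5.53 m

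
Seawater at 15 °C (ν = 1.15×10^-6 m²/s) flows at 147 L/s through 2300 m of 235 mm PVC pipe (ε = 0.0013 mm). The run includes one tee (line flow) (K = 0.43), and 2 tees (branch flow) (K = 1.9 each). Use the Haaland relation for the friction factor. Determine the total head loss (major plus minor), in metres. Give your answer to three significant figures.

H_L ≈ 73.6 m

V = 4Q/(πD²) = 3.389 m/s; V²/2g = 0.5854 m
Re = 6.93×10^5, ε/D = 5.53×10^-6 → f = 0.01241 (Haaland)
Major: h_f = f(L/D)·V²/2g = 0.01241·9787·0.5854 = 71.11 m
Minor: ΣK = 4.23; h_m = ΣK·V²/2g = 2.476 m
Total H_L = 71.11 + 2.476 = 73.59 m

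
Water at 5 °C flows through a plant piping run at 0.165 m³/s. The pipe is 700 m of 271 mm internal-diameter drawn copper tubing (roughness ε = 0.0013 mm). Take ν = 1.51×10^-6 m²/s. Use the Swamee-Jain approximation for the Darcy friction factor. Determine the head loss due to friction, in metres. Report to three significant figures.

h_f ≈ 14.1 m

V = 4Q/(πD²) = 4·0.165/(π·0.271²) = 2.861 m/s
Re = VD/ν = 2.861·0.271/1.51×10^-6 = 5.13×10^5 → turbulent
ε/D = 0.0013/271 = 4.80×10^-6
Swamee-Jain: f = 0.01311
h_f = f(L/D)V²/(2g) = 0.01311·(700/0.271)·2.861²/(2·9.81) = 14.12 m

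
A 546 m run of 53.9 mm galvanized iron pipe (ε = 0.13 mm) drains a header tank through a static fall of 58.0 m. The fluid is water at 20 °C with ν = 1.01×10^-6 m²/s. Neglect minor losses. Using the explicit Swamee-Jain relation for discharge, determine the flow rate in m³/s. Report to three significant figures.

Swamee-Jain (Type II): Q = -0.965·√(gD⁵h_f/L)·ln[ε/(3.7D) + √(3.17ν²L/(gD³h_f))]
√(gD⁵h_f/L) = √(9.81·0.0539⁵·58.0/546) = 6.885×10^-4
ε/(3.7D) = 6.52×10^-4; √(3.17ν²L/(gD³h_f)) = 1.41×10^-4
Q = -0.965·6.885×10^-4·ln(7.926×10^-4) = 0.004744 m³/s
Check: V = 2.08 m/s, Re = 1.11×10^5, f = 0.02622, h_f = 58.5 m ≈ 58.0 m ✓

Q ≈ 0.00474 m³/s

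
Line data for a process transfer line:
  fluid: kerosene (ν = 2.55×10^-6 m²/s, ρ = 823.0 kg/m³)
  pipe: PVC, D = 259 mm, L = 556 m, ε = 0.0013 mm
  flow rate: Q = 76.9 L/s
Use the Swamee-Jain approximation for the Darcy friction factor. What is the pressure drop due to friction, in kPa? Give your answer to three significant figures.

V = 4Q/(πD²) = 4·0.0769/(π·0.259²) = 1.460 m/s
Re = VD/ν = 1.460·0.259/2.55×10^-6 = 1.48×10^5 → turbulent
ε/D = 0.0013/259 = 5.02×10^-6
Swamee-Jain: f = 0.01652
h_f = f(L/D)V²/(2g) = 0.01652·(556/0.259)·1.460²/(2·9.81) = 3.850 m
Δp = ρg·h_f = 823.0·9.81·3.850 = 31.09 kPa

Δp ≈ 31.1 kPa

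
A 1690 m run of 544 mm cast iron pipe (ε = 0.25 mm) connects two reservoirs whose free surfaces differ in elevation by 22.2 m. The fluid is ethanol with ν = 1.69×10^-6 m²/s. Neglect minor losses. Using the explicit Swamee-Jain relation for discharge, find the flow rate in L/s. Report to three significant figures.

Swamee-Jain (Type II): Q = -0.965·√(gD⁵h_f/L)·ln[ε/(3.7D) + √(3.17ν²L/(gD³h_f))]
√(gD⁵h_f/L) = √(9.81·0.544⁵·22.2/1690) = 0.07835
ε/(3.7D) = 1.24×10^-4; √(3.17ν²L/(gD³h_f)) = 2.09×10^-5
Q = -0.965·0.07835·ln(1.451×10^-4) = 0.6683 m³/s
Check: V = 2.88 m/s, Re = 9.26×10^5, f = 0.01706, h_f = 22.3 m ≈ 22.2 m ✓

Q ≈ 668 L/s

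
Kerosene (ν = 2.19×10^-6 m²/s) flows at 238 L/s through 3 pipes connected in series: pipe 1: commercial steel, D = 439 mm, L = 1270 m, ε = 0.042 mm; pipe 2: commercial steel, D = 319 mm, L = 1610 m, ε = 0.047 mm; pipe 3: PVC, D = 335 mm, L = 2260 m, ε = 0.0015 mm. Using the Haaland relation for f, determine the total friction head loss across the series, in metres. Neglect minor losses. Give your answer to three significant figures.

H ≈ 73.7 m

Pipe 1: V = 1.572 m/s, Re = 3.15×10^5, ε/D = 9.57×10^-5, f = 0.01509, h_1 = f(L/D)V²/2g = 5.500 m
Pipe 2: V = 2.978 m/s, Re = 4.34×10^5, ε/D = 1.47×10^-4, f = 0.01499, h_2 = f(L/D)V²/2g = 34.19 m
Pipe 3: V = 2.700 m/s, Re = 4.13×10^5, ε/D = 4.48×10^-6, f = 0.01356, h_3 = f(L/D)V²/2g = 34.01 m
Series → Q common, losses add: H = Σh = 73.69 m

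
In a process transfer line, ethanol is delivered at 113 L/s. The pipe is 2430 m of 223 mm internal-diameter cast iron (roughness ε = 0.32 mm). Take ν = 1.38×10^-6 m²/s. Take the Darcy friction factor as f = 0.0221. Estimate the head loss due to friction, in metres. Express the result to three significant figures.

h_f ≈ 103 m

V = 4Q/(πD²) = 4·0.113/(π·0.223²) = 2.893 m/s
h_f = f(L/D)V²/(2g) = 0.02210·(2430/0.223)·2.893²/(2·9.81) = 102.7 m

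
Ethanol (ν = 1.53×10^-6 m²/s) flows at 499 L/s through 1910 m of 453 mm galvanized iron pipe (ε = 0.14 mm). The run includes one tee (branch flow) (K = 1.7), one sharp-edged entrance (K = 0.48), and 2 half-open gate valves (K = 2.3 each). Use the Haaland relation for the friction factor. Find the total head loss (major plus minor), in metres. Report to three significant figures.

H_L ≈ 35.7 m

V = 4Q/(πD²) = 3.096 m/s; V²/2g = 0.4886 m
Re = 9.17×10^5, ε/D = 3.09×10^-4 → f = 0.01574 (Haaland)
Major: h_f = f(L/D)·V²/2g = 0.01574·4216·0.4886 = 32.42 m
Minor: ΣK = 6.78; h_m = ΣK·V²/2g = 3.313 m
Total H_L = 32.42 + 3.313 = 35.73 m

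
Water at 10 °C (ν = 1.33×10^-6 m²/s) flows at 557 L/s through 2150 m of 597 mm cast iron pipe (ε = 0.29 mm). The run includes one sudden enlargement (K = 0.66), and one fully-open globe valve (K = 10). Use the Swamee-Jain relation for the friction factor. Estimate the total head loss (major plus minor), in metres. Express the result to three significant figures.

H_L ≈ 14.7 m

V = 4Q/(πD²) = 1.990 m/s; V²/2g = 0.2018 m
Re = 8.93×10^5, ε/D = 4.86×10^-4 → f = 0.01727 (Swamee-Jain)
Major: h_f = f(L/D)·V²/2g = 0.01727·3601·0.2018 = 12.55 m
Minor: ΣK = 10.7; h_m = ΣK·V²/2g = 2.151 m
Total H_L = 12.55 + 2.151 = 14.70 m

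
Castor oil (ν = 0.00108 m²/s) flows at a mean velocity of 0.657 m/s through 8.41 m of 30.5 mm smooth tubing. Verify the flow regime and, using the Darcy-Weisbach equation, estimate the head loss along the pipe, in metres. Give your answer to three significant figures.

h_f ≈ 20.9 m

Re = VD/ν = 0.657·0.03050/0.00108 = 18.6 → laminar (Re < 2300)
f = 64/Re = 3.449
h_f = f(L/D)V²/(2g) = 3.449·(8.41/0.03050)·0.657²/(2·9.81) = 20.93 m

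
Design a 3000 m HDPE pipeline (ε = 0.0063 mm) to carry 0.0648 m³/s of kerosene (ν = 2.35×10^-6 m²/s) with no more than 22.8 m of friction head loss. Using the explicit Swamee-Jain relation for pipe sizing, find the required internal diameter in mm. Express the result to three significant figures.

Swamee-Jain (Type III): D = 0.66·[ε^1.25·(LQ²/(gh_f))^4.75 + ν·Q^9.4·(L/(gh_f))^5.2]^0.04
LQ²/(gh_f) = 0.05632; L/(gh_f) = 13.41
Term 1 = ε^1.25·(…)^4.75 = 3.67×10^-13; Term 2 = ν·Q^9.4·(…)^5.2 = 1.16×10^-11
D = 0.66·(3.67×10^-13 + 1.16×10^-11)^0.04 = 0.2413 m = 241 mm
Check: V = 1.42 m/s, Re = 1.45×10^5, f = 0.01674, h_f = 21.3 m ≈ 22.8 m ✓

D ≈ 241 mm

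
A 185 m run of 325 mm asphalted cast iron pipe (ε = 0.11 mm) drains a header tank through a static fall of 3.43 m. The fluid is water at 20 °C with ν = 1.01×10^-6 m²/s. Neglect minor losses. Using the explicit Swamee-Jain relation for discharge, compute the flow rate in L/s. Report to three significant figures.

Swamee-Jain (Type II): Q = -0.965·√(gD⁵h_f/L)·ln[ε/(3.7D) + √(3.17ν²L/(gD³h_f))]
√(gD⁵h_f/L) = √(9.81·0.325⁵·3.43/185) = 0.02568
ε/(3.7D) = 9.15×10^-5; √(3.17ν²L/(gD³h_f)) = 2.28×10^-5
Q = -0.965·0.02568·ln(1.142×10^-4) = 0.2250 m³/s
Check: V = 2.71 m/s, Re = 8.73×10^5, f = 0.01618, h_f = 3.45 m ≈ 3.43 m ✓

Q ≈ 225 L/s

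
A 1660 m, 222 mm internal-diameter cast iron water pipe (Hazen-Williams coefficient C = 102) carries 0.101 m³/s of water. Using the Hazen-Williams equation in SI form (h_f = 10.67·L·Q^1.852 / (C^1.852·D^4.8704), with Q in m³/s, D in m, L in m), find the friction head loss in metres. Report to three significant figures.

h_f = 10.67·1660·0.101^1.852 / (102^1.852·0.222^4.8704) = 73.77 m

h_f ≈ 73.8 m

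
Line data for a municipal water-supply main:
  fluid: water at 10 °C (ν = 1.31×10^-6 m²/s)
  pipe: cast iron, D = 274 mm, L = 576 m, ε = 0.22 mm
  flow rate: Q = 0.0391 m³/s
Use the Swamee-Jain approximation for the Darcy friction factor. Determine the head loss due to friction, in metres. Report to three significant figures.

h_f ≈ 0.988 m

V = 4Q/(πD²) = 4·0.0391/(π·0.274²) = 0.6631 m/s
Re = VD/ν = 0.6631·0.274/1.31×10^-6 = 1.39×10^5 → turbulent
ε/D = 0.22/274 = 8.03×10^-4
Swamee-Jain: f = 0.02097
h_f = f(L/D)V²/(2g) = 0.02097·(576/0.274)·0.6631²/(2·9.81) = 0.9878 m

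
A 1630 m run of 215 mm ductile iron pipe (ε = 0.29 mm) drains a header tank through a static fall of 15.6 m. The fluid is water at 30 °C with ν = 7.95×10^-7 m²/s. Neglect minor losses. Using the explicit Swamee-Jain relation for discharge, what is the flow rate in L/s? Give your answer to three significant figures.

Swamee-Jain (Type II): Q = -0.965·√(gD⁵h_f/L)·ln[ε/(3.7D) + √(3.17ν²L/(gD³h_f))]
√(gD⁵h_f/L) = √(9.81·0.215⁵·15.6/1630) = 0.006567
ε/(3.7D) = 3.65×10^-4; √(3.17ν²L/(gD³h_f)) = 4.63×10^-5
Q = -0.965·0.006567·ln(4.109×10^-4) = 0.04942 m³/s
Check: V = 1.36 m/s, Re = 3.68×10^5, f = 0.02193, h_f = 15.7 m ≈ 15.6 m ✓

Q ≈ 49.4 L/s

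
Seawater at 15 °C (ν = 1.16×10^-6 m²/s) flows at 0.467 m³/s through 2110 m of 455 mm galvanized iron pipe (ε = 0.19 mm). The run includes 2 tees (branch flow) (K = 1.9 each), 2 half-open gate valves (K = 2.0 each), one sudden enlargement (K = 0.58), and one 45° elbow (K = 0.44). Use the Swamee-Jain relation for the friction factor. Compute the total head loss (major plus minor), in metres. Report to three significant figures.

H_L ≈ 36.2 m

V = 4Q/(πD²) = 2.872 m/s; V²/2g = 0.4204 m
Re = 1.13×10^6, ε/D = 4.18×10^-4 → f = 0.01665 (Swamee-Jain)
Major: h_f = f(L/D)·V²/2g = 0.01665·4637·0.4204 = 32.46 m
Minor: ΣK = 8.82; h_m = ΣK·V²/2g = 3.708 m
Total H_L = 32.46 + 3.708 = 36.17 m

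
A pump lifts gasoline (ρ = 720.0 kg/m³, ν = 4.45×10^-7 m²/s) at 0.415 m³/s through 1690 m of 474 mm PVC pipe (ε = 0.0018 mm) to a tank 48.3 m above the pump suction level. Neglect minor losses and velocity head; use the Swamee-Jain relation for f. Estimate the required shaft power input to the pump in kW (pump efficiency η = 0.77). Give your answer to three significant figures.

P_shaft ≈ 223 kW

V = 4Q/(πD²) = 2.352 m/s; Re = 2.51×10^6; ε/D = 3.80×10^-6; f = 0.01017
h_f = f(L/D)V²/2g = 10.22 m
Total head H = z + h_f = 48.3 + 10.22 = 58.52 m
P_hyd = ρgQH = 720.0·9.81·0.415·58.52 = 171.5 kW
P_shaft = P_hyd/η = 171.5/0.77 = 222.8 kW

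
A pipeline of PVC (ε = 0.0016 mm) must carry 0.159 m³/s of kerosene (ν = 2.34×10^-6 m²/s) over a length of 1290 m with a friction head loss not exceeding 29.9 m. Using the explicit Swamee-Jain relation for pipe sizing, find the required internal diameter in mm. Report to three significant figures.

Swamee-Jain (Type III): D = 0.66·[ε^1.25·(LQ²/(gh_f))^4.75 + ν·Q^9.4·(L/(gh_f))^5.2]^0.04
LQ²/(gh_f) = 0.1112; L/(gh_f) = 4.398
Term 1 = ε^1.25·(…)^4.75 = 1.67×10^-12; Term 2 = ν·Q^9.4·(…)^5.2 = 1.61×10^-10
D = 0.66·(1.67×10^-12 + 1.61×10^-10)^0.04 = 0.2679 m = 268 mm
Check: V = 2.82 m/s, Re = 3.23×10^5, f = 0.01425, h_f = 27.8 m ≈ 29.9 m ✓

D ≈ 268 mm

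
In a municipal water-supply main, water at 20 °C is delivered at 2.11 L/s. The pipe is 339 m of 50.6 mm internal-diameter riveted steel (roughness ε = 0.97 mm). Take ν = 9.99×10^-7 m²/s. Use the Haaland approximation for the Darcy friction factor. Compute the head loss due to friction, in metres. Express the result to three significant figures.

h_f ≈ 18.3 m

V = 4Q/(πD²) = 4·0.00211/(π·0.0506²) = 1.049 m/s
Re = VD/ν = 1.049·0.0506/9.99×10^-7 = 5.31×10^4 → turbulent
ε/D = 0.97/50.6 = 0.0192
Haaland: f = 0.04868
h_f = f(L/D)V²/(2g) = 0.04868·(339/0.0506)·1.049²/(2·9.81) = 18.30 m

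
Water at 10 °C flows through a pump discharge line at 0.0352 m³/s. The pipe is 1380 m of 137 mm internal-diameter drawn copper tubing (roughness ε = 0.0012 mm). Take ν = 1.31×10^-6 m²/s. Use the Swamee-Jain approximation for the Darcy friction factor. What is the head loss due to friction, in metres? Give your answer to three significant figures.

V = 4Q/(πD²) = 4·0.0352/(π·0.137²) = 2.388 m/s
Re = VD/ν = 2.388·0.137/1.31×10^-6 = 2.50×10^5 → turbulent
ε/D = 0.0012/137 = 8.76×10^-6
Swamee-Jain: f = 0.01497
h_f = f(L/D)V²/(2g) = 0.01497·(1380/0.137)·2.388²/(2·9.81) = 43.83 m

h_f ≈ 43.8 m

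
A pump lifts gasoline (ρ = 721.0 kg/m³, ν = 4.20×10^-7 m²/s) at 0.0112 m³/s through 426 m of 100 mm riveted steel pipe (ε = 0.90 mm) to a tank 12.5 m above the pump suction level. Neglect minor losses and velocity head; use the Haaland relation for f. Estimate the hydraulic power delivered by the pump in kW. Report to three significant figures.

P_hyd ≈ 2.28 kW

V = 4Q/(πD²) = 1.426 m/s; Re = 3.40×10^5; ε/D = 0.00900; f = 0.03684
h_f = f(L/D)V²/2g = 16.27 m
Total head H = z + h_f = 12.5 + 16.27 = 28.77 m
P_hyd = ρgQH = 721.0·9.81·0.0112·28.77 = 2.279 kW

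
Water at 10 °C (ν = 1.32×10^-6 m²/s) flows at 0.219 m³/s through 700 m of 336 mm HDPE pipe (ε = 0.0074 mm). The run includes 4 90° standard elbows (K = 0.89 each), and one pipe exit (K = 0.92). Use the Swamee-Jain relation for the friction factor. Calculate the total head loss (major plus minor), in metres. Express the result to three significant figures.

H_L ≈ 9.79 m

V = 4Q/(πD²) = 2.470 m/s; V²/2g = 0.3109 m
Re = 6.29×10^5, ε/D = 2.20×10^-5 → f = 0.01297 (Swamee-Jain)
Major: h_f = f(L/D)·V²/2g = 0.01297·2083·0.3109 = 8.399 m
Minor: ΣK = 4.48; h_m = ΣK·V²/2g = 1.393 m
Total H_L = 8.399 + 1.393 = 9.792 m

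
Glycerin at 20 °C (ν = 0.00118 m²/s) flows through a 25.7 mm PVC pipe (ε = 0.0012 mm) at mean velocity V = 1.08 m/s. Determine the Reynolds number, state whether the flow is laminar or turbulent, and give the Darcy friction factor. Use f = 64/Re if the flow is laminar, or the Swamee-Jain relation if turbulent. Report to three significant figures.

Re ≈ 23.5; laminar; f = 64/Re ≈ 2.72

Re = VD/ν = 1.080·0.0257/0.00118 = 23.5
Re < 2300 → laminar → f = 64/Re = 2.721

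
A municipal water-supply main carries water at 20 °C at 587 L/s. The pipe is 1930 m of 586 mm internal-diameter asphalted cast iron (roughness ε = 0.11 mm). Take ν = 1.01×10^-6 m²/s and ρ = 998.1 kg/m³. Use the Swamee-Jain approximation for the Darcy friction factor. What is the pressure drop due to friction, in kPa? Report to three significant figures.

Δp ≈ 113 kPa

V = 4Q/(πD²) = 4·0.587/(π·0.586²) = 2.176 m/s
Re = VD/ν = 2.176·0.586/1.01×10^-6 = 1.26×10^6 → turbulent
ε/D = 0.11/586 = 1.88×10^-4
Swamee-Jain: f = 0.01445
h_f = f(L/D)V²/(2g) = 0.01445·(1930/0.586)·2.176²/(2·9.81) = 11.49 m
Δp = ρg·h_f = 998.1·9.81·11.49 = 112.5 kPa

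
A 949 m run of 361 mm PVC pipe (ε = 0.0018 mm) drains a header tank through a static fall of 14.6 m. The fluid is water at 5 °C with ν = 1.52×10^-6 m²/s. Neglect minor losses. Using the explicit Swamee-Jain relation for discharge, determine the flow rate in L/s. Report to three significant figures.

Q ≈ 302 L/s

Swamee-Jain (Type II): Q = -0.965·√(gD⁵h_f/L)·ln[ε/(3.7D) + √(3.17ν²L/(gD³h_f))]
√(gD⁵h_f/L) = √(9.81·0.361⁵·14.6/949) = 0.03042
ε/(3.7D) = 1.35×10^-6; √(3.17ν²L/(gD³h_f)) = 3.21×10^-5
Q = -0.965·0.03042·ln(3.346×10^-5) = 0.3025 m³/s
Check: V = 2.96 m/s, Re = 7.02×10^5, f = 0.01243, h_f = 14.5 m ≈ 14.6 m ✓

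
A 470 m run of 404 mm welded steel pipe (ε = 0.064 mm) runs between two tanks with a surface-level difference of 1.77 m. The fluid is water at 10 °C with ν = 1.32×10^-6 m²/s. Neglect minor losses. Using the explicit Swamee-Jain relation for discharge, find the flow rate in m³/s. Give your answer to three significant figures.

Q ≈ 0.179 m³/s

Swamee-Jain (Type II): Q = -0.965·√(gD⁵h_f/L)·ln[ε/(3.7D) + √(3.17ν²L/(gD³h_f))]
√(gD⁵h_f/L) = √(9.81·0.404⁵·1.77/470) = 0.01994
ε/(3.7D) = 4.28×10^-5; √(3.17ν²L/(gD³h_f)) = 4.76×10^-5
Q = -0.965·0.01994·ln(9.043×10^-5) = 0.1792 m³/s
Check: V = 1.40 m/s, Re = 4.28×10^5, f = 0.01534, h_f = 1.78 m ≈ 1.77 m ✓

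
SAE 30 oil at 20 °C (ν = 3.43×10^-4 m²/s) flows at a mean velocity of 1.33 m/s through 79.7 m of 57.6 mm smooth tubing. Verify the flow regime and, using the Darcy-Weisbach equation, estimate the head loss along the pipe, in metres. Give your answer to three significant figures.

h_f ≈ 35.7 m

Re = VD/ν = 1.33·0.05760/3.43×10^-4 = 223 → laminar (Re < 2300)
f = 64/Re = 0.2865
h_f = f(L/D)V²/(2g) = 0.2865·(79.7/0.05760)·1.33²/(2·9.81) = 35.75 m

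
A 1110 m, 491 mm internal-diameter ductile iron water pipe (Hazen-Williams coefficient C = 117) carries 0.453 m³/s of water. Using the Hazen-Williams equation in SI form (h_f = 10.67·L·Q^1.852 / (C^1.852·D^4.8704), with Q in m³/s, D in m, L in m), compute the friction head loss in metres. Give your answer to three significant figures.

h_f ≈ 12.9 m

h_f = 10.67·1110·0.453^1.852 / (117^1.852·0.491^4.8704) = 12.91 m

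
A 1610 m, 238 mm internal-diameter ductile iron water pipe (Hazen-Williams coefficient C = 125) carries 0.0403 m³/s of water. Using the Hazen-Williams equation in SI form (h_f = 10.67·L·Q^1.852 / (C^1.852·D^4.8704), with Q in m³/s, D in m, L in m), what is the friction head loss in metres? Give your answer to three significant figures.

h_f ≈ 6.38 m

h_f = 10.67·1610·0.0403^1.852 / (125^1.852·0.238^4.8704) = 6.381 m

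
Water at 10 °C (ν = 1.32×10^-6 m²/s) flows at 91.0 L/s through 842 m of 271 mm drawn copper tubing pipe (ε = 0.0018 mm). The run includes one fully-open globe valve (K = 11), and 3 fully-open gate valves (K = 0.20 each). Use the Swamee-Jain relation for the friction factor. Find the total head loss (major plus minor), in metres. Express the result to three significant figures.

H_L ≈ 7.09 m

V = 4Q/(πD²) = 1.578 m/s; V²/2g = 0.1269 m
Re = 3.24×10^5, ε/D = 6.64×10^-6 → f = 0.01425 (Swamee-Jain)
Major: h_f = f(L/D)·V²/2g = 0.01425·3107·0.1269 = 5.617 m
Minor: ΣK = 11.6; h_m = ΣK·V²/2g = 1.472 m
Total H_L = 5.617 + 1.472 = 7.089 m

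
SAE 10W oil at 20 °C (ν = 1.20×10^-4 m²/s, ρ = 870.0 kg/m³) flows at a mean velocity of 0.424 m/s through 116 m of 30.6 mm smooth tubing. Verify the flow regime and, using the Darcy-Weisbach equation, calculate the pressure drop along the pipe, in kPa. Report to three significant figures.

Re = VD/ν = 0.424·0.03060/1.20×10^-4 = 108 → laminar (Re < 2300)
f = 64/Re = 0.5919
h_f = f(L/D)V²/(2g) = 0.5919·(116/0.03060)·0.424²/(2·9.81) = 20.56 m
Δp = ρg·h_f = 870.0·9.81·20.56 = 175.5 kPa

Δp ≈ 175 kPa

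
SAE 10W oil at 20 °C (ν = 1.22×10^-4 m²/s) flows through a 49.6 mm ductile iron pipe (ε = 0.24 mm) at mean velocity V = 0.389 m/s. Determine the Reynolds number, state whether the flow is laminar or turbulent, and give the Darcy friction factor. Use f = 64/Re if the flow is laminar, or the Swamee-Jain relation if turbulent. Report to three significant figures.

Re = VD/ν = 0.3890·0.0496/1.22×10^-4 = 158
Re < 2300 → laminar → f = 64/Re = 0.4047

Re ≈ 158; laminar; f = 64/Re ≈ 0.405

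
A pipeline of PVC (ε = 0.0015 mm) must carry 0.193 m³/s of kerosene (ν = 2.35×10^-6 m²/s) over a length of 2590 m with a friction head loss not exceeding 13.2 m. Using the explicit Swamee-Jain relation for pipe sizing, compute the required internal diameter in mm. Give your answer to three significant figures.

Swamee-Jain (Type III): D = 0.66·[ε^1.25·(LQ²/(gh_f))^4.75 + ν·Q^9.4·(L/(gh_f))^5.2]^0.04
LQ²/(gh_f) = 0.7450; L/(gh_f) = 20.00
Term 1 = ε^1.25·(…)^4.75 = 1.30×10^-8; Term 2 = ν·Q^9.4·(…)^5.2 = 2.64×10^-6
D = 0.66·(1.30×10^-8 + 2.64×10^-6)^0.04 = 0.3949 m = 395 mm
Check: V = 1.58 m/s, Re = 2.65×10^5, f = 0.01476, h_f = 12.3 m ≈ 13.2 m ✓

D ≈ 395 mm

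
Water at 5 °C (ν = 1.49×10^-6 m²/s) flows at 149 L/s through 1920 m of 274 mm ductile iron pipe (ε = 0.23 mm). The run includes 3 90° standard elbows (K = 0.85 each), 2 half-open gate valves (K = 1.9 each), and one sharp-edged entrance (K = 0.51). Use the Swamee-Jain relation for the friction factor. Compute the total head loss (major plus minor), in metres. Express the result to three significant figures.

H_L ≈ 47.1 m

V = 4Q/(πD²) = 2.527 m/s; V²/2g = 0.3255 m
Re = 4.65×10^5, ε/D = 8.39×10^-4 → f = 0.01967 (Swamee-Jain)
Major: h_f = f(L/D)·V²/2g = 0.01967·7007·0.3255 = 44.87 m
Minor: ΣK = 6.86; h_m = ΣK·V²/2g = 2.233 m
Total H_L = 44.87 + 2.233 = 47.10 m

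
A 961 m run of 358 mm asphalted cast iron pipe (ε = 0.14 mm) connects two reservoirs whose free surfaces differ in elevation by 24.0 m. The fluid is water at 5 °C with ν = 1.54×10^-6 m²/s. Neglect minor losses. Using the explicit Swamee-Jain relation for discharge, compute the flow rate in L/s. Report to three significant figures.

Swamee-Jain (Type II): Q = -0.965·√(gD⁵h_f/L)·ln[ε/(3.7D) + √(3.17ν²L/(gD³h_f))]
√(gD⁵h_f/L) = √(9.81·0.358⁵·24.0/961) = 0.03796
ε/(3.7D) = 1.06×10^-4; √(3.17ν²L/(gD³h_f)) = 2.59×10^-5
Q = -0.965·0.03796·ln(1.316×10^-4) = 0.3273 m³/s
Check: V = 3.25 m/s, Re = 7.56×10^5, f = 0.01670, h_f = 24.2 m ≈ 24.0 m ✓

Q ≈ 327 L/s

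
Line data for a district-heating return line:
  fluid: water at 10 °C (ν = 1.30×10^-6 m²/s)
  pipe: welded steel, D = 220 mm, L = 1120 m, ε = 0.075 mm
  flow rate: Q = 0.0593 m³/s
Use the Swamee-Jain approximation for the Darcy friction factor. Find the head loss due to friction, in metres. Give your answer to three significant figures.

h_f ≈ 11.1 m

V = 4Q/(πD²) = 4·0.0593/(π·0.220²) = 1.560 m/s
Re = VD/ν = 1.560·0.220/1.30×10^-6 = 2.64×10^5 → turbulent
ε/D = 0.075/220 = 3.41×10^-4
Swamee-Jain: f = 0.01754
h_f = f(L/D)V²/(2g) = 0.01754·(1120/0.220)·1.560²/(2·9.81) = 11.08 m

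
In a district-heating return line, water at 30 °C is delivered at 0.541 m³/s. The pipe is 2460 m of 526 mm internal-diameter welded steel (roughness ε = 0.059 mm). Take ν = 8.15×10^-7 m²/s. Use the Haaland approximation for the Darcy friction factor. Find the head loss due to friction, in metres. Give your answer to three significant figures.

V = 4Q/(πD²) = 4·0.541/(π·0.526²) = 2.490 m/s
Re = VD/ν = 2.490·0.526/8.15×10^-7 = 1.61×10^6 → turbulent
ε/D = 0.059/526 = 1.12×10^-4
Haaland: f = 0.01309
h_f = f(L/D)V²/(2g) = 0.01309·(2460/0.526)·2.490²/(2·9.81) = 19.34 m

h_f ≈ 19.3 m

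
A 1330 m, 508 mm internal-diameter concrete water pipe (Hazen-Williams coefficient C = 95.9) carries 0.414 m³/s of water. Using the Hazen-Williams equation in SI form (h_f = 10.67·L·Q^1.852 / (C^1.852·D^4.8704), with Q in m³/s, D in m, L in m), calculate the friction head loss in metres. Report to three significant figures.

h_f ≈ 16.0 m

h_f = 10.67·1330·0.414^1.852 / (95.9^1.852·0.508^4.8704) = 16.03 m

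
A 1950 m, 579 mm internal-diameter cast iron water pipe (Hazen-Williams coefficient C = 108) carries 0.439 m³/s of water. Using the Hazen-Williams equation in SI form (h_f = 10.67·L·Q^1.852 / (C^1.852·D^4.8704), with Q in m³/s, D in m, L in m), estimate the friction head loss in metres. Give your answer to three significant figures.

h_f ≈ 11.1 m

h_f = 10.67·1950·0.439^1.852 / (108^1.852·0.579^4.8704) = 11.12 m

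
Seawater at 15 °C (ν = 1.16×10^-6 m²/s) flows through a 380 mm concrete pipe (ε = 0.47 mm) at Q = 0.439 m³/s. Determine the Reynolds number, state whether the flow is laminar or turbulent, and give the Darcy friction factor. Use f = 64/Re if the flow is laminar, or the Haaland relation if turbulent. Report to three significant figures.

Re ≈ 1.27×10^6; turbulent; f ≈ 0.0209

V = 4Q/(πD²) = 3.871 m/s
Re = VD/ν = 3.871·0.380/1.16×10^-6 = 1.27×10^6
Re > 4000 → turbulent; ε/D = 0.00124
Haaland: f = 0.02091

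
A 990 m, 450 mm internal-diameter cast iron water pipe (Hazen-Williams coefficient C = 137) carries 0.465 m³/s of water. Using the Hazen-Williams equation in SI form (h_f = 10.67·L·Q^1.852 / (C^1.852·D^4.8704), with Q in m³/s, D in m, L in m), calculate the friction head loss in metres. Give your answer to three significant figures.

h_f = 10.67·990·0.465^1.852 / (137^1.852·0.450^4.8704) = 13.79 m

h_f ≈ 13.8 m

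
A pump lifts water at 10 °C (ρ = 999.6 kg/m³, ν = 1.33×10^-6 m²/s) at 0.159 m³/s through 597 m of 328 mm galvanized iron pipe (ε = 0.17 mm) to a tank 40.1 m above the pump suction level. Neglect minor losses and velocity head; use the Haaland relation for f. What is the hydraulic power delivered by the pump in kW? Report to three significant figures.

P_hyd ≈ 71.6 kW

V = 4Q/(πD²) = 1.882 m/s; Re = 4.64×10^5; ε/D = 5.18×10^-4; f = 0.01775
h_f = f(L/D)V²/2g = 5.831 m
Total head H = z + h_f = 40.1 + 5.831 = 45.93 m
P_hyd = ρgQH = 999.6·9.81·0.159·45.93 = 71.61 kW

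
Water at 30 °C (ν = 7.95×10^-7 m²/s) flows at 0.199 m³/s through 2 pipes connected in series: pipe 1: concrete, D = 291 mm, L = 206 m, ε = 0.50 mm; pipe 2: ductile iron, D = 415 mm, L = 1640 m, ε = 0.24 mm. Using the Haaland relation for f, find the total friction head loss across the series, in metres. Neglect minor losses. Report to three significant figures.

H ≈ 15.1 m

Pipe 1: V = 2.992 m/s, Re = 1.10×10^6, ε/D = 0.00172, f = 0.02271, h_1 = f(L/D)V²/2g = 7.337 m
Pipe 2: V = 1.471 m/s, Re = 7.68×10^5, ε/D = 5.78×10^-4, f = 0.01780, h_2 = f(L/D)V²/2g = 7.761 m
Series → Q common, losses add: H = Σh = 15.10 m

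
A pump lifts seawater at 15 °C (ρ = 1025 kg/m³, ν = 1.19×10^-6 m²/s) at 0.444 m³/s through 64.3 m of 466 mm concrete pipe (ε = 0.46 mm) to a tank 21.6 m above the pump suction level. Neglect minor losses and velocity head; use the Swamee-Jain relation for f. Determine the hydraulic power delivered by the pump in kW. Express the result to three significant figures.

V = 4Q/(πD²) = 2.603 m/s; Re = 1.02×10^6; ε/D = 9.87×10^-4; f = 0.01996
h_f = f(L/D)V²/2g = 0.9515 m
Total head H = z + h_f = 21.6 + 0.9515 = 22.55 m
P_hyd = ρgQH = 1025·9.81·0.444·22.55 = 100.7 kW

P_hyd ≈ 101 kW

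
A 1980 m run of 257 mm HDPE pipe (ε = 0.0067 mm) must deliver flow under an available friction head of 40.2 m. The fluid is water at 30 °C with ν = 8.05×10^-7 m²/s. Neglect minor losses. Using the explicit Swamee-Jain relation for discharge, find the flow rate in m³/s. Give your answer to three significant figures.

Swamee-Jain (Type II): Q = -0.965·√(gD⁵h_f/L)·ln[ε/(3.7D) + √(3.17ν²L/(gD³h_f))]
√(gD⁵h_f/L) = √(9.81·0.257⁵·40.2/1980) = 0.01494
ε/(3.7D) = 7.05×10^-6; √(3.17ν²L/(gD³h_f)) = 2.46×10^-5
Q = -0.965·0.01494·ln(3.170×10^-5) = 0.1494 m³/s
Check: V = 2.88 m/s, Re = 9.19×10^5, f = 0.01235, h_f = 40.2 m ≈ 40.2 m ✓

Q ≈ 0.149 m³/s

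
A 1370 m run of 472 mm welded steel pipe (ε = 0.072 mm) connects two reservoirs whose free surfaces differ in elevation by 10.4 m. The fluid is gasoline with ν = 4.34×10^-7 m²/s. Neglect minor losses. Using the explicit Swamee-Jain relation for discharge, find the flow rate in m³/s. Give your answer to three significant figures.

Q ≈ 0.399 m³/s

Swamee-Jain (Type II): Q = -0.965·√(gD⁵h_f/L)·ln[ε/(3.7D) + √(3.17ν²L/(gD³h_f))]
√(gD⁵h_f/L) = √(9.81·0.472⁵·10.4/1370) = 0.04177
ε/(3.7D) = 4.12×10^-5; √(3.17ν²L/(gD³h_f)) = 8.73×10^-6
Q = -0.965·0.04177·ln(4.996×10^-5) = 0.3992 m³/s
Check: V = 2.28 m/s, Re = 2.48×10^6, f = 0.01359, h_f = 10.5 m ≈ 10.4 m ✓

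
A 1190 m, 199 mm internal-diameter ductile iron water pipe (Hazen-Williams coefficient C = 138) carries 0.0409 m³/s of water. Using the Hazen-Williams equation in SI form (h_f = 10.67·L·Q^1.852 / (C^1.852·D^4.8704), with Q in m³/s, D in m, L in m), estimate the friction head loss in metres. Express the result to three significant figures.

h_f = 10.67·1190·0.0409^1.852 / (138^1.852·0.199^4.8704) = 9.648 m

h_f ≈ 9.65 m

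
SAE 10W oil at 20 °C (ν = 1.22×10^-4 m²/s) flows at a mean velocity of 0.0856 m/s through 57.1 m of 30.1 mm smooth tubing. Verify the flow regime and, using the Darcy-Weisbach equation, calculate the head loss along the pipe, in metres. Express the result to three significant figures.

Re = VD/ν = 0.0856·0.03010/1.22×10^-4 = 21.1 → laminar (Re < 2300)
f = 64/Re = 3.030
h_f = f(L/D)V²/(2g) = 3.030·(57.1/0.03010)·0.0856²/(2·9.81) = 2.147 m

h_f ≈ 2.15 m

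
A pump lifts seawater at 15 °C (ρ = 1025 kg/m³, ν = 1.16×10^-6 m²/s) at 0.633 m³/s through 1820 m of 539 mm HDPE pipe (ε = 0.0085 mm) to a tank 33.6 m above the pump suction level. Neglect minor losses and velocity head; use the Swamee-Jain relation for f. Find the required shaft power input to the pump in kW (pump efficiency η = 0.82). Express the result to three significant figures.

P_shaft ≈ 380 kW

V = 4Q/(πD²) = 2.774 m/s; Re = 1.29×10^6; ε/D = 1.58×10^-5; f = 0.01157
h_f = f(L/D)V²/2g = 15.32 m
Total head H = z + h_f = 33.6 + 15.32 = 48.92 m
P_hyd = ρgQH = 1025·9.81·0.633·48.92 = 311.4 kW
P_shaft = P_hyd/η = 311.4/0.82 = 379.7 kW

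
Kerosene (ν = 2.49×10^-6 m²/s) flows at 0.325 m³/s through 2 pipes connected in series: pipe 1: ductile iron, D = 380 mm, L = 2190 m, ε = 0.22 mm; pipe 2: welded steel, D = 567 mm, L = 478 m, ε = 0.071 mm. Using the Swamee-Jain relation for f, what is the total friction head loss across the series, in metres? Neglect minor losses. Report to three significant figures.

H ≈ 45.4 m

Pipe 1: V = 2.866 m/s, Re = 4.37×10^5, ε/D = 5.79×10^-4, f = 0.01837, h_1 = f(L/D)V²/2g = 44.31 m
Pipe 2: V = 1.287 m/s, Re = 2.93×10^5, ε/D = 1.25×10^-4, f = 0.01572, h_2 = f(L/D)V²/2g = 1.119 m
Series → Q common, losses add: H = Σh = 45.43 m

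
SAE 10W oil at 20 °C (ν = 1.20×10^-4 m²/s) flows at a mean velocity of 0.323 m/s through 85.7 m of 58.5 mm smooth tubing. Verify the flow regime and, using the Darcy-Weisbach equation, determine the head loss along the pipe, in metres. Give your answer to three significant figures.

Re = VD/ν = 0.323·0.05850/1.20×10^-4 = 157 → laminar (Re < 2300)
f = 64/Re = 0.4064
h_f = f(L/D)V²/(2g) = 0.4064·(85.7/0.05850)·0.323²/(2·9.81) = 3.166 m

h_f ≈ 3.17 m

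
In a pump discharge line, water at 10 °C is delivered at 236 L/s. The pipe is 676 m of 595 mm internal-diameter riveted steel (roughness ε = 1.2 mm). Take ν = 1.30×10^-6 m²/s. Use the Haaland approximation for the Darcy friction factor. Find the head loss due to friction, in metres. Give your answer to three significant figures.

V = 4Q/(πD²) = 4·0.236/(π·0.595²) = 0.8488 m/s
Re = VD/ν = 0.8488·0.595/1.30×10^-6 = 3.88×10^5 → turbulent
ε/D = 1.2/595 = 0.00202
Haaland: f = 0.02393
h_f = f(L/D)V²/(2g) = 0.02393·(676/0.595)·0.8488²/(2·9.81) = 0.9983 m

h_f ≈ 0.998 m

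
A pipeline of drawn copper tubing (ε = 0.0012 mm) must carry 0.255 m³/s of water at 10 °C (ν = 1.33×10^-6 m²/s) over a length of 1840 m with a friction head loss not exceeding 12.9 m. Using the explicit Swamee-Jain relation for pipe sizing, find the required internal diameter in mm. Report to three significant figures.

Swamee-Jain (Type III): D = 0.66·[ε^1.25·(LQ²/(gh_f))^4.75 + ν·Q^9.4·(L/(gh_f))^5.2]^0.04
LQ²/(gh_f) = 0.9455; L/(gh_f) = 14.54
Term 1 = ε^1.25·(…)^4.75 = 3.04×10^-8; Term 2 = ν·Q^9.4·(…)^5.2 = 3.90×10^-6
D = 0.66·(3.04×10^-8 + 3.90×10^-6)^0.04 = 0.4011 m = 401 mm
Check: V = 2.02 m/s, Re = 6.09×10^5, f = 0.01270, h_f = 12.1 m ≈ 12.9 m ✓

D ≈ 401 mm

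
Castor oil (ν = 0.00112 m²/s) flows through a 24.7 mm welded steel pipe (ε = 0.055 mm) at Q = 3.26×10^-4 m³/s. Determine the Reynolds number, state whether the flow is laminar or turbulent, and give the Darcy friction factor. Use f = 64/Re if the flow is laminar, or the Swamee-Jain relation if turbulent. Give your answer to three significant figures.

V = 4Q/(πD²) = 0.6804 m/s
Re = VD/ν = 0.6804·0.0247/0.00112 = 15.0
Re < 2300 → laminar → f = 64/Re = 4.265

Re ≈ 15.0; laminar; f = 64/Re ≈ 4.27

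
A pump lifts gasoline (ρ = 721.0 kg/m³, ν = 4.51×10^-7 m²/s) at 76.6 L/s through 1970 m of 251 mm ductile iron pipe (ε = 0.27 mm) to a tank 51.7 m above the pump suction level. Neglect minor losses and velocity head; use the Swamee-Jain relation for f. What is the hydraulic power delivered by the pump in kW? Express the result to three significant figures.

V = 4Q/(πD²) = 1.548 m/s; Re = 8.62×10^5; ε/D = 0.00108; f = 0.02042
h_f = f(L/D)V²/2g = 19.57 m
Total head H = z + h_f = 51.7 + 19.57 = 71.27 m
P_hyd = ρgQH = 721.0·9.81·0.0766·71.27 = 38.62 kW

P_hyd ≈ 38.6 kW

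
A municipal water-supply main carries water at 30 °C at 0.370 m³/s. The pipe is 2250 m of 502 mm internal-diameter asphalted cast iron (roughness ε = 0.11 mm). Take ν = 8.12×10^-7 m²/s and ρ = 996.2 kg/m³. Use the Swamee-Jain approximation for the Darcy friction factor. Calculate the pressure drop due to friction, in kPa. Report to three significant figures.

Δp ≈ 116 kPa

V = 4Q/(πD²) = 4·0.370/(π·0.502²) = 1.869 m/s
Re = VD/ν = 1.869·0.502/8.12×10^-7 = 1.16×10^6 → turbulent
ε/D = 0.11/502 = 2.19×10^-4
Swamee-Jain: f = 0.01487
h_f = f(L/D)V²/(2g) = 0.01487·(2250/0.502)·1.869²/(2·9.81) = 11.87 m
Δp = ρg·h_f = 996.2·9.81·11.87 = 116.0 kPa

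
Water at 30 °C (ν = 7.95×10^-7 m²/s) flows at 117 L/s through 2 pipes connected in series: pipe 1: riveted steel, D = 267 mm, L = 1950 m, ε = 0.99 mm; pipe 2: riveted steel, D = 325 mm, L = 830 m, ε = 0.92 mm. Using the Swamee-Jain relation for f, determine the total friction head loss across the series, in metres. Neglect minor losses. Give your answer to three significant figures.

H ≈ 52.3 m

Pipe 1: V = 2.090 m/s, Re = 7.02×10^5, ε/D = 0.00371, f = 0.02805, h_1 = f(L/D)V²/2g = 45.59 m
Pipe 2: V = 1.410 m/s, Re = 5.77×10^5, ε/D = 0.00283, f = 0.02609, h_2 = f(L/D)V²/2g = 6.755 m
Series → Q common, losses add: H = Σh = 52.34 m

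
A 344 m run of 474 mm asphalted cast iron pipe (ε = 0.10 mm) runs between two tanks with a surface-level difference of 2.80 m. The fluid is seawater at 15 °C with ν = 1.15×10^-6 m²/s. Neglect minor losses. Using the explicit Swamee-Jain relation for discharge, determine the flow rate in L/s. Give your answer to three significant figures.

Swamee-Jain (Type II): Q = -0.965·√(gD⁵h_f/L)·ln[ε/(3.7D) + √(3.17ν²L/(gD³h_f))]
√(gD⁵h_f/L) = √(9.81·0.474⁵·2.80/344) = 0.04371
ε/(3.7D) = 5.70×10^-5; √(3.17ν²L/(gD³h_f)) = 2.22×10^-5
Q = -0.965·0.04371·ln(7.922×10^-5) = 0.3983 m³/s
Check: V = 2.26 m/s, Re = 9.30×10^5, f = 0.01495, h_f = 2.82 m ≈ 2.80 m ✓

Q ≈ 398 L/s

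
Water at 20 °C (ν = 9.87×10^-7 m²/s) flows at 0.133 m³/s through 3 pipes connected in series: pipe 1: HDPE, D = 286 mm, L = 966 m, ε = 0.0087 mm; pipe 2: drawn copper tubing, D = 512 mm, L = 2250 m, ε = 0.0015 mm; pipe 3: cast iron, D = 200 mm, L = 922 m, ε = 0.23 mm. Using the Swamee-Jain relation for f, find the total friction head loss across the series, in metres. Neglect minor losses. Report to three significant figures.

H ≈ 98.4 m

Pipe 1: V = 2.070 m/s, Re = 6.00×10^5, ε/D = 3.04×10^-5, f = 0.01320, h_1 = f(L/D)V²/2g = 9.737 m
Pipe 2: V = 0.6460 m/s, Re = 3.35×10^5, ε/D = 2.93×10^-6, f = 0.01412, h_2 = f(L/D)V²/2g = 1.320 m
Pipe 3: V = 4.234 m/s, Re = 8.58×10^5, ε/D = 0.00115, f = 0.02073, h_3 = f(L/D)V²/2g = 87.32 m
Series → Q common, losses add: H = Σh = 98.38 m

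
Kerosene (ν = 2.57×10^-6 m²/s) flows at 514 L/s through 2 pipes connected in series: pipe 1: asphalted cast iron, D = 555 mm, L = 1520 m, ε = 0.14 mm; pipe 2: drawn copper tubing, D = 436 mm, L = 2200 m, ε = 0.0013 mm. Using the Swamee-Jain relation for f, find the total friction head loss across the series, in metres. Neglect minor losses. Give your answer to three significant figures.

H ≈ 49.1 m

Pipe 1: V = 2.125 m/s, Re = 4.59×10^5, ε/D = 2.52×10^-4, f = 0.01609, h_1 = f(L/D)V²/2g = 10.14 m
Pipe 2: V = 3.443 m/s, Re = 5.84×10^5, ε/D = 2.98×10^-6, f = 0.01279, h_2 = f(L/D)V²/2g = 38.98 m
Series → Q common, losses add: H = Σh = 49.12 m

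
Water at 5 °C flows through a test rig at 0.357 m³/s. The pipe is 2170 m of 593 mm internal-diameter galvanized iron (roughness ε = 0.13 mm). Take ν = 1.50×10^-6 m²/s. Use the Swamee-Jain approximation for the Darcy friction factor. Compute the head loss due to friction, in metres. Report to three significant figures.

h_f ≈ 4.88 m

V = 4Q/(πD²) = 4·0.357/(π·0.593²) = 1.293 m/s
Re = VD/ν = 1.293·0.593/1.50×10^-6 = 5.11×10^5 → turbulent
ε/D = 0.13/593 = 2.19×10^-4
Swamee-Jain: f = 0.01566
h_f = f(L/D)V²/(2g) = 0.01566·(2170/0.593)·1.293²/(2·9.81) = 4.880 m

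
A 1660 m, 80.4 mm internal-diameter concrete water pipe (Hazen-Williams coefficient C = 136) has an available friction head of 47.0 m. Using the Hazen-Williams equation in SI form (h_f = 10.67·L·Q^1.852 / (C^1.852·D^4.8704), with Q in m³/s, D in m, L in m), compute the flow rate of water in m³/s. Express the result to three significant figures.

Rearranging: Q = [h_f·C^1.852·D^4.8704 / (10.67·L)]^(1/1.852)
Q = [47.0·136^1.852·0.0804^4.8704 / (10.67·1660)]^0.540 = 0.007304 m³/s

Q ≈ 0.00730 m³/s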